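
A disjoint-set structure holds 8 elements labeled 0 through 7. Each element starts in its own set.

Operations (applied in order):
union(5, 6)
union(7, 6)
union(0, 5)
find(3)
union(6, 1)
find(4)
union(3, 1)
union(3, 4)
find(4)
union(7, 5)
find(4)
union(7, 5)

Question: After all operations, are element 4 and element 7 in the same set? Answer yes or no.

Step 1: union(5, 6) -> merged; set of 5 now {5, 6}
Step 2: union(7, 6) -> merged; set of 7 now {5, 6, 7}
Step 3: union(0, 5) -> merged; set of 0 now {0, 5, 6, 7}
Step 4: find(3) -> no change; set of 3 is {3}
Step 5: union(6, 1) -> merged; set of 6 now {0, 1, 5, 6, 7}
Step 6: find(4) -> no change; set of 4 is {4}
Step 7: union(3, 1) -> merged; set of 3 now {0, 1, 3, 5, 6, 7}
Step 8: union(3, 4) -> merged; set of 3 now {0, 1, 3, 4, 5, 6, 7}
Step 9: find(4) -> no change; set of 4 is {0, 1, 3, 4, 5, 6, 7}
Step 10: union(7, 5) -> already same set; set of 7 now {0, 1, 3, 4, 5, 6, 7}
Step 11: find(4) -> no change; set of 4 is {0, 1, 3, 4, 5, 6, 7}
Step 12: union(7, 5) -> already same set; set of 7 now {0, 1, 3, 4, 5, 6, 7}
Set of 4: {0, 1, 3, 4, 5, 6, 7}; 7 is a member.

Answer: yes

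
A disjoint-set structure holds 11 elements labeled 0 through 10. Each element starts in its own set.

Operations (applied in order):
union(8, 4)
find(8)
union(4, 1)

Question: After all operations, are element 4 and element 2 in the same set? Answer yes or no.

Step 1: union(8, 4) -> merged; set of 8 now {4, 8}
Step 2: find(8) -> no change; set of 8 is {4, 8}
Step 3: union(4, 1) -> merged; set of 4 now {1, 4, 8}
Set of 4: {1, 4, 8}; 2 is not a member.

Answer: no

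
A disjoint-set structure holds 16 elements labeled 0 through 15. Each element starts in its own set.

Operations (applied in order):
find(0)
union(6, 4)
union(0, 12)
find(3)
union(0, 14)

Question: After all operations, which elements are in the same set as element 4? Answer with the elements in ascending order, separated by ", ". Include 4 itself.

Step 1: find(0) -> no change; set of 0 is {0}
Step 2: union(6, 4) -> merged; set of 6 now {4, 6}
Step 3: union(0, 12) -> merged; set of 0 now {0, 12}
Step 4: find(3) -> no change; set of 3 is {3}
Step 5: union(0, 14) -> merged; set of 0 now {0, 12, 14}
Component of 4: {4, 6}

Answer: 4, 6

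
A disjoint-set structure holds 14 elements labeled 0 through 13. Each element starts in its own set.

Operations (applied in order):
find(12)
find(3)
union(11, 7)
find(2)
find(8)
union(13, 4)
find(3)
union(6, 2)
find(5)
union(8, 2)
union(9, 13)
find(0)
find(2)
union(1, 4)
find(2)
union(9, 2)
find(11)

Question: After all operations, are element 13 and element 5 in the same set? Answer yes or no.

Step 1: find(12) -> no change; set of 12 is {12}
Step 2: find(3) -> no change; set of 3 is {3}
Step 3: union(11, 7) -> merged; set of 11 now {7, 11}
Step 4: find(2) -> no change; set of 2 is {2}
Step 5: find(8) -> no change; set of 8 is {8}
Step 6: union(13, 4) -> merged; set of 13 now {4, 13}
Step 7: find(3) -> no change; set of 3 is {3}
Step 8: union(6, 2) -> merged; set of 6 now {2, 6}
Step 9: find(5) -> no change; set of 5 is {5}
Step 10: union(8, 2) -> merged; set of 8 now {2, 6, 8}
Step 11: union(9, 13) -> merged; set of 9 now {4, 9, 13}
Step 12: find(0) -> no change; set of 0 is {0}
Step 13: find(2) -> no change; set of 2 is {2, 6, 8}
Step 14: union(1, 4) -> merged; set of 1 now {1, 4, 9, 13}
Step 15: find(2) -> no change; set of 2 is {2, 6, 8}
Step 16: union(9, 2) -> merged; set of 9 now {1, 2, 4, 6, 8, 9, 13}
Step 17: find(11) -> no change; set of 11 is {7, 11}
Set of 13: {1, 2, 4, 6, 8, 9, 13}; 5 is not a member.

Answer: no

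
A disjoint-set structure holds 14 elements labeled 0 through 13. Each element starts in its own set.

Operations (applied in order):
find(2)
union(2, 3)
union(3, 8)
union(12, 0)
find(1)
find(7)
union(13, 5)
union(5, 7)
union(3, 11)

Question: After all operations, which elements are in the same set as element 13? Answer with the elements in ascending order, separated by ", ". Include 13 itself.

Step 1: find(2) -> no change; set of 2 is {2}
Step 2: union(2, 3) -> merged; set of 2 now {2, 3}
Step 3: union(3, 8) -> merged; set of 3 now {2, 3, 8}
Step 4: union(12, 0) -> merged; set of 12 now {0, 12}
Step 5: find(1) -> no change; set of 1 is {1}
Step 6: find(7) -> no change; set of 7 is {7}
Step 7: union(13, 5) -> merged; set of 13 now {5, 13}
Step 8: union(5, 7) -> merged; set of 5 now {5, 7, 13}
Step 9: union(3, 11) -> merged; set of 3 now {2, 3, 8, 11}
Component of 13: {5, 7, 13}

Answer: 5, 7, 13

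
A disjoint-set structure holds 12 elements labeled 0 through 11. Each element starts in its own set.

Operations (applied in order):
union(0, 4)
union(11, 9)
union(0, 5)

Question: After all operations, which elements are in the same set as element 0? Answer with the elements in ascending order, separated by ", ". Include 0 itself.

Answer: 0, 4, 5

Derivation:
Step 1: union(0, 4) -> merged; set of 0 now {0, 4}
Step 2: union(11, 9) -> merged; set of 11 now {9, 11}
Step 3: union(0, 5) -> merged; set of 0 now {0, 4, 5}
Component of 0: {0, 4, 5}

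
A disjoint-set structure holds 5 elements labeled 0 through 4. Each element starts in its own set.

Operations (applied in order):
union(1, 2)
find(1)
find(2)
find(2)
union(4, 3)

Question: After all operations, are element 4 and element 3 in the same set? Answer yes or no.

Answer: yes

Derivation:
Step 1: union(1, 2) -> merged; set of 1 now {1, 2}
Step 2: find(1) -> no change; set of 1 is {1, 2}
Step 3: find(2) -> no change; set of 2 is {1, 2}
Step 4: find(2) -> no change; set of 2 is {1, 2}
Step 5: union(4, 3) -> merged; set of 4 now {3, 4}
Set of 4: {3, 4}; 3 is a member.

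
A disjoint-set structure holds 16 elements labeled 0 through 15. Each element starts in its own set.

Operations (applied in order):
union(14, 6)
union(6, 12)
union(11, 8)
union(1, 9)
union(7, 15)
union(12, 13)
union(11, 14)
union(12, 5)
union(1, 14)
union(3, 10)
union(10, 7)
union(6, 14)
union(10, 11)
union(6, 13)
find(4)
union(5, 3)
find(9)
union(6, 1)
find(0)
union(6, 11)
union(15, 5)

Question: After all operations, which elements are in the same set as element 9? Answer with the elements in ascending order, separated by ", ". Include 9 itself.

Step 1: union(14, 6) -> merged; set of 14 now {6, 14}
Step 2: union(6, 12) -> merged; set of 6 now {6, 12, 14}
Step 3: union(11, 8) -> merged; set of 11 now {8, 11}
Step 4: union(1, 9) -> merged; set of 1 now {1, 9}
Step 5: union(7, 15) -> merged; set of 7 now {7, 15}
Step 6: union(12, 13) -> merged; set of 12 now {6, 12, 13, 14}
Step 7: union(11, 14) -> merged; set of 11 now {6, 8, 11, 12, 13, 14}
Step 8: union(12, 5) -> merged; set of 12 now {5, 6, 8, 11, 12, 13, 14}
Step 9: union(1, 14) -> merged; set of 1 now {1, 5, 6, 8, 9, 11, 12, 13, 14}
Step 10: union(3, 10) -> merged; set of 3 now {3, 10}
Step 11: union(10, 7) -> merged; set of 10 now {3, 7, 10, 15}
Step 12: union(6, 14) -> already same set; set of 6 now {1, 5, 6, 8, 9, 11, 12, 13, 14}
Step 13: union(10, 11) -> merged; set of 10 now {1, 3, 5, 6, 7, 8, 9, 10, 11, 12, 13, 14, 15}
Step 14: union(6, 13) -> already same set; set of 6 now {1, 3, 5, 6, 7, 8, 9, 10, 11, 12, 13, 14, 15}
Step 15: find(4) -> no change; set of 4 is {4}
Step 16: union(5, 3) -> already same set; set of 5 now {1, 3, 5, 6, 7, 8, 9, 10, 11, 12, 13, 14, 15}
Step 17: find(9) -> no change; set of 9 is {1, 3, 5, 6, 7, 8, 9, 10, 11, 12, 13, 14, 15}
Step 18: union(6, 1) -> already same set; set of 6 now {1, 3, 5, 6, 7, 8, 9, 10, 11, 12, 13, 14, 15}
Step 19: find(0) -> no change; set of 0 is {0}
Step 20: union(6, 11) -> already same set; set of 6 now {1, 3, 5, 6, 7, 8, 9, 10, 11, 12, 13, 14, 15}
Step 21: union(15, 5) -> already same set; set of 15 now {1, 3, 5, 6, 7, 8, 9, 10, 11, 12, 13, 14, 15}
Component of 9: {1, 3, 5, 6, 7, 8, 9, 10, 11, 12, 13, 14, 15}

Answer: 1, 3, 5, 6, 7, 8, 9, 10, 11, 12, 13, 14, 15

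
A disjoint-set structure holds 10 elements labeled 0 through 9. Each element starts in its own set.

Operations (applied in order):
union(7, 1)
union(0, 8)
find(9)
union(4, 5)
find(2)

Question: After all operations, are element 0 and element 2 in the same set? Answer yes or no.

Step 1: union(7, 1) -> merged; set of 7 now {1, 7}
Step 2: union(0, 8) -> merged; set of 0 now {0, 8}
Step 3: find(9) -> no change; set of 9 is {9}
Step 4: union(4, 5) -> merged; set of 4 now {4, 5}
Step 5: find(2) -> no change; set of 2 is {2}
Set of 0: {0, 8}; 2 is not a member.

Answer: no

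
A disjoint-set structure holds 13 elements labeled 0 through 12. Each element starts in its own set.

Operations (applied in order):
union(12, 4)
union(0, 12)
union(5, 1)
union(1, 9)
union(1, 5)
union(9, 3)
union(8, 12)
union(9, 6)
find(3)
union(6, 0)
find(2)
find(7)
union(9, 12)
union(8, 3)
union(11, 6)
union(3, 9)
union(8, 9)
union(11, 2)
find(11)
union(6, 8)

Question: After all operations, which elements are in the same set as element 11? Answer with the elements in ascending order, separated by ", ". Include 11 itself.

Answer: 0, 1, 2, 3, 4, 5, 6, 8, 9, 11, 12

Derivation:
Step 1: union(12, 4) -> merged; set of 12 now {4, 12}
Step 2: union(0, 12) -> merged; set of 0 now {0, 4, 12}
Step 3: union(5, 1) -> merged; set of 5 now {1, 5}
Step 4: union(1, 9) -> merged; set of 1 now {1, 5, 9}
Step 5: union(1, 5) -> already same set; set of 1 now {1, 5, 9}
Step 6: union(9, 3) -> merged; set of 9 now {1, 3, 5, 9}
Step 7: union(8, 12) -> merged; set of 8 now {0, 4, 8, 12}
Step 8: union(9, 6) -> merged; set of 9 now {1, 3, 5, 6, 9}
Step 9: find(3) -> no change; set of 3 is {1, 3, 5, 6, 9}
Step 10: union(6, 0) -> merged; set of 6 now {0, 1, 3, 4, 5, 6, 8, 9, 12}
Step 11: find(2) -> no change; set of 2 is {2}
Step 12: find(7) -> no change; set of 7 is {7}
Step 13: union(9, 12) -> already same set; set of 9 now {0, 1, 3, 4, 5, 6, 8, 9, 12}
Step 14: union(8, 3) -> already same set; set of 8 now {0, 1, 3, 4, 5, 6, 8, 9, 12}
Step 15: union(11, 6) -> merged; set of 11 now {0, 1, 3, 4, 5, 6, 8, 9, 11, 12}
Step 16: union(3, 9) -> already same set; set of 3 now {0, 1, 3, 4, 5, 6, 8, 9, 11, 12}
Step 17: union(8, 9) -> already same set; set of 8 now {0, 1, 3, 4, 5, 6, 8, 9, 11, 12}
Step 18: union(11, 2) -> merged; set of 11 now {0, 1, 2, 3, 4, 5, 6, 8, 9, 11, 12}
Step 19: find(11) -> no change; set of 11 is {0, 1, 2, 3, 4, 5, 6, 8, 9, 11, 12}
Step 20: union(6, 8) -> already same set; set of 6 now {0, 1, 2, 3, 4, 5, 6, 8, 9, 11, 12}
Component of 11: {0, 1, 2, 3, 4, 5, 6, 8, 9, 11, 12}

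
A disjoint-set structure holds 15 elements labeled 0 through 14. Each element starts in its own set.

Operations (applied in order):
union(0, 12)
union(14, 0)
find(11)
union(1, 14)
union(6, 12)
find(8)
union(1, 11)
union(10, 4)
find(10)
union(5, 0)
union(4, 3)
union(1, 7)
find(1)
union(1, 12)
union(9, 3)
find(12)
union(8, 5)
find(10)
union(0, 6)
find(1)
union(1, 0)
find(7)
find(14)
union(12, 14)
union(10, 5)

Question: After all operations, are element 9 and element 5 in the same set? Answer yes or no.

Step 1: union(0, 12) -> merged; set of 0 now {0, 12}
Step 2: union(14, 0) -> merged; set of 14 now {0, 12, 14}
Step 3: find(11) -> no change; set of 11 is {11}
Step 4: union(1, 14) -> merged; set of 1 now {0, 1, 12, 14}
Step 5: union(6, 12) -> merged; set of 6 now {0, 1, 6, 12, 14}
Step 6: find(8) -> no change; set of 8 is {8}
Step 7: union(1, 11) -> merged; set of 1 now {0, 1, 6, 11, 12, 14}
Step 8: union(10, 4) -> merged; set of 10 now {4, 10}
Step 9: find(10) -> no change; set of 10 is {4, 10}
Step 10: union(5, 0) -> merged; set of 5 now {0, 1, 5, 6, 11, 12, 14}
Step 11: union(4, 3) -> merged; set of 4 now {3, 4, 10}
Step 12: union(1, 7) -> merged; set of 1 now {0, 1, 5, 6, 7, 11, 12, 14}
Step 13: find(1) -> no change; set of 1 is {0, 1, 5, 6, 7, 11, 12, 14}
Step 14: union(1, 12) -> already same set; set of 1 now {0, 1, 5, 6, 7, 11, 12, 14}
Step 15: union(9, 3) -> merged; set of 9 now {3, 4, 9, 10}
Step 16: find(12) -> no change; set of 12 is {0, 1, 5, 6, 7, 11, 12, 14}
Step 17: union(8, 5) -> merged; set of 8 now {0, 1, 5, 6, 7, 8, 11, 12, 14}
Step 18: find(10) -> no change; set of 10 is {3, 4, 9, 10}
Step 19: union(0, 6) -> already same set; set of 0 now {0, 1, 5, 6, 7, 8, 11, 12, 14}
Step 20: find(1) -> no change; set of 1 is {0, 1, 5, 6, 7, 8, 11, 12, 14}
Step 21: union(1, 0) -> already same set; set of 1 now {0, 1, 5, 6, 7, 8, 11, 12, 14}
Step 22: find(7) -> no change; set of 7 is {0, 1, 5, 6, 7, 8, 11, 12, 14}
Step 23: find(14) -> no change; set of 14 is {0, 1, 5, 6, 7, 8, 11, 12, 14}
Step 24: union(12, 14) -> already same set; set of 12 now {0, 1, 5, 6, 7, 8, 11, 12, 14}
Step 25: union(10, 5) -> merged; set of 10 now {0, 1, 3, 4, 5, 6, 7, 8, 9, 10, 11, 12, 14}
Set of 9: {0, 1, 3, 4, 5, 6, 7, 8, 9, 10, 11, 12, 14}; 5 is a member.

Answer: yes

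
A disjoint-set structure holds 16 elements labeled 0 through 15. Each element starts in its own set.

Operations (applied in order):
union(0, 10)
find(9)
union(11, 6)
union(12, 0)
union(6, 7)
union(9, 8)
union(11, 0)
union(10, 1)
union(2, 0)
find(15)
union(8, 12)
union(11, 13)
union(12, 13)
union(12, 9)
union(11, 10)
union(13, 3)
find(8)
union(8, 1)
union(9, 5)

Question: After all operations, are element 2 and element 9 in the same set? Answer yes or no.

Step 1: union(0, 10) -> merged; set of 0 now {0, 10}
Step 2: find(9) -> no change; set of 9 is {9}
Step 3: union(11, 6) -> merged; set of 11 now {6, 11}
Step 4: union(12, 0) -> merged; set of 12 now {0, 10, 12}
Step 5: union(6, 7) -> merged; set of 6 now {6, 7, 11}
Step 6: union(9, 8) -> merged; set of 9 now {8, 9}
Step 7: union(11, 0) -> merged; set of 11 now {0, 6, 7, 10, 11, 12}
Step 8: union(10, 1) -> merged; set of 10 now {0, 1, 6, 7, 10, 11, 12}
Step 9: union(2, 0) -> merged; set of 2 now {0, 1, 2, 6, 7, 10, 11, 12}
Step 10: find(15) -> no change; set of 15 is {15}
Step 11: union(8, 12) -> merged; set of 8 now {0, 1, 2, 6, 7, 8, 9, 10, 11, 12}
Step 12: union(11, 13) -> merged; set of 11 now {0, 1, 2, 6, 7, 8, 9, 10, 11, 12, 13}
Step 13: union(12, 13) -> already same set; set of 12 now {0, 1, 2, 6, 7, 8, 9, 10, 11, 12, 13}
Step 14: union(12, 9) -> already same set; set of 12 now {0, 1, 2, 6, 7, 8, 9, 10, 11, 12, 13}
Step 15: union(11, 10) -> already same set; set of 11 now {0, 1, 2, 6, 7, 8, 9, 10, 11, 12, 13}
Step 16: union(13, 3) -> merged; set of 13 now {0, 1, 2, 3, 6, 7, 8, 9, 10, 11, 12, 13}
Step 17: find(8) -> no change; set of 8 is {0, 1, 2, 3, 6, 7, 8, 9, 10, 11, 12, 13}
Step 18: union(8, 1) -> already same set; set of 8 now {0, 1, 2, 3, 6, 7, 8, 9, 10, 11, 12, 13}
Step 19: union(9, 5) -> merged; set of 9 now {0, 1, 2, 3, 5, 6, 7, 8, 9, 10, 11, 12, 13}
Set of 2: {0, 1, 2, 3, 5, 6, 7, 8, 9, 10, 11, 12, 13}; 9 is a member.

Answer: yes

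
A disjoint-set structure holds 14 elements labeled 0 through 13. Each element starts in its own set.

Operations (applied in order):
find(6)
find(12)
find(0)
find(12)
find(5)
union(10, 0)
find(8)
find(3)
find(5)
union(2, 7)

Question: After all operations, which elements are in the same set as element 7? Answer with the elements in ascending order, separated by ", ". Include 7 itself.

Answer: 2, 7

Derivation:
Step 1: find(6) -> no change; set of 6 is {6}
Step 2: find(12) -> no change; set of 12 is {12}
Step 3: find(0) -> no change; set of 0 is {0}
Step 4: find(12) -> no change; set of 12 is {12}
Step 5: find(5) -> no change; set of 5 is {5}
Step 6: union(10, 0) -> merged; set of 10 now {0, 10}
Step 7: find(8) -> no change; set of 8 is {8}
Step 8: find(3) -> no change; set of 3 is {3}
Step 9: find(5) -> no change; set of 5 is {5}
Step 10: union(2, 7) -> merged; set of 2 now {2, 7}
Component of 7: {2, 7}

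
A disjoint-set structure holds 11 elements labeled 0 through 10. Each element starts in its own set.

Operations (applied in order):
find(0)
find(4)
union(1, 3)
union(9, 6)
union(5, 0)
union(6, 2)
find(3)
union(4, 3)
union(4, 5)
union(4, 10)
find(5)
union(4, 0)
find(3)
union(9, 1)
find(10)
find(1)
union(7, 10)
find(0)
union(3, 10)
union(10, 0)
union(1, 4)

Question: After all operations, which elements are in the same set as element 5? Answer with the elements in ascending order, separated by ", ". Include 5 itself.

Answer: 0, 1, 2, 3, 4, 5, 6, 7, 9, 10

Derivation:
Step 1: find(0) -> no change; set of 0 is {0}
Step 2: find(4) -> no change; set of 4 is {4}
Step 3: union(1, 3) -> merged; set of 1 now {1, 3}
Step 4: union(9, 6) -> merged; set of 9 now {6, 9}
Step 5: union(5, 0) -> merged; set of 5 now {0, 5}
Step 6: union(6, 2) -> merged; set of 6 now {2, 6, 9}
Step 7: find(3) -> no change; set of 3 is {1, 3}
Step 8: union(4, 3) -> merged; set of 4 now {1, 3, 4}
Step 9: union(4, 5) -> merged; set of 4 now {0, 1, 3, 4, 5}
Step 10: union(4, 10) -> merged; set of 4 now {0, 1, 3, 4, 5, 10}
Step 11: find(5) -> no change; set of 5 is {0, 1, 3, 4, 5, 10}
Step 12: union(4, 0) -> already same set; set of 4 now {0, 1, 3, 4, 5, 10}
Step 13: find(3) -> no change; set of 3 is {0, 1, 3, 4, 5, 10}
Step 14: union(9, 1) -> merged; set of 9 now {0, 1, 2, 3, 4, 5, 6, 9, 10}
Step 15: find(10) -> no change; set of 10 is {0, 1, 2, 3, 4, 5, 6, 9, 10}
Step 16: find(1) -> no change; set of 1 is {0, 1, 2, 3, 4, 5, 6, 9, 10}
Step 17: union(7, 10) -> merged; set of 7 now {0, 1, 2, 3, 4, 5, 6, 7, 9, 10}
Step 18: find(0) -> no change; set of 0 is {0, 1, 2, 3, 4, 5, 6, 7, 9, 10}
Step 19: union(3, 10) -> already same set; set of 3 now {0, 1, 2, 3, 4, 5, 6, 7, 9, 10}
Step 20: union(10, 0) -> already same set; set of 10 now {0, 1, 2, 3, 4, 5, 6, 7, 9, 10}
Step 21: union(1, 4) -> already same set; set of 1 now {0, 1, 2, 3, 4, 5, 6, 7, 9, 10}
Component of 5: {0, 1, 2, 3, 4, 5, 6, 7, 9, 10}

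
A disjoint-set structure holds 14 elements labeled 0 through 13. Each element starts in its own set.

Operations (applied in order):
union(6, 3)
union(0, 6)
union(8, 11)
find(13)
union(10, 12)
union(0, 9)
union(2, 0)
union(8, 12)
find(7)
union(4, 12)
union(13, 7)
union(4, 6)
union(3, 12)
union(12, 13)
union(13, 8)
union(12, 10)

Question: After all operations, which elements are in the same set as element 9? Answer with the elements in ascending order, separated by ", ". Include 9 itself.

Step 1: union(6, 3) -> merged; set of 6 now {3, 6}
Step 2: union(0, 6) -> merged; set of 0 now {0, 3, 6}
Step 3: union(8, 11) -> merged; set of 8 now {8, 11}
Step 4: find(13) -> no change; set of 13 is {13}
Step 5: union(10, 12) -> merged; set of 10 now {10, 12}
Step 6: union(0, 9) -> merged; set of 0 now {0, 3, 6, 9}
Step 7: union(2, 0) -> merged; set of 2 now {0, 2, 3, 6, 9}
Step 8: union(8, 12) -> merged; set of 8 now {8, 10, 11, 12}
Step 9: find(7) -> no change; set of 7 is {7}
Step 10: union(4, 12) -> merged; set of 4 now {4, 8, 10, 11, 12}
Step 11: union(13, 7) -> merged; set of 13 now {7, 13}
Step 12: union(4, 6) -> merged; set of 4 now {0, 2, 3, 4, 6, 8, 9, 10, 11, 12}
Step 13: union(3, 12) -> already same set; set of 3 now {0, 2, 3, 4, 6, 8, 9, 10, 11, 12}
Step 14: union(12, 13) -> merged; set of 12 now {0, 2, 3, 4, 6, 7, 8, 9, 10, 11, 12, 13}
Step 15: union(13, 8) -> already same set; set of 13 now {0, 2, 3, 4, 6, 7, 8, 9, 10, 11, 12, 13}
Step 16: union(12, 10) -> already same set; set of 12 now {0, 2, 3, 4, 6, 7, 8, 9, 10, 11, 12, 13}
Component of 9: {0, 2, 3, 4, 6, 7, 8, 9, 10, 11, 12, 13}

Answer: 0, 2, 3, 4, 6, 7, 8, 9, 10, 11, 12, 13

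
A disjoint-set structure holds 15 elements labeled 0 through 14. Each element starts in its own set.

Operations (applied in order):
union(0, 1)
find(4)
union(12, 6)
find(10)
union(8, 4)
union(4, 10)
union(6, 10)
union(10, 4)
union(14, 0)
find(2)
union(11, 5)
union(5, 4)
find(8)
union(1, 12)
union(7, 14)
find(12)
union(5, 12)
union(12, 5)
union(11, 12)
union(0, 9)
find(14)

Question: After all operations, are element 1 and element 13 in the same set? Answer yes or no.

Answer: no

Derivation:
Step 1: union(0, 1) -> merged; set of 0 now {0, 1}
Step 2: find(4) -> no change; set of 4 is {4}
Step 3: union(12, 6) -> merged; set of 12 now {6, 12}
Step 4: find(10) -> no change; set of 10 is {10}
Step 5: union(8, 4) -> merged; set of 8 now {4, 8}
Step 6: union(4, 10) -> merged; set of 4 now {4, 8, 10}
Step 7: union(6, 10) -> merged; set of 6 now {4, 6, 8, 10, 12}
Step 8: union(10, 4) -> already same set; set of 10 now {4, 6, 8, 10, 12}
Step 9: union(14, 0) -> merged; set of 14 now {0, 1, 14}
Step 10: find(2) -> no change; set of 2 is {2}
Step 11: union(11, 5) -> merged; set of 11 now {5, 11}
Step 12: union(5, 4) -> merged; set of 5 now {4, 5, 6, 8, 10, 11, 12}
Step 13: find(8) -> no change; set of 8 is {4, 5, 6, 8, 10, 11, 12}
Step 14: union(1, 12) -> merged; set of 1 now {0, 1, 4, 5, 6, 8, 10, 11, 12, 14}
Step 15: union(7, 14) -> merged; set of 7 now {0, 1, 4, 5, 6, 7, 8, 10, 11, 12, 14}
Step 16: find(12) -> no change; set of 12 is {0, 1, 4, 5, 6, 7, 8, 10, 11, 12, 14}
Step 17: union(5, 12) -> already same set; set of 5 now {0, 1, 4, 5, 6, 7, 8, 10, 11, 12, 14}
Step 18: union(12, 5) -> already same set; set of 12 now {0, 1, 4, 5, 6, 7, 8, 10, 11, 12, 14}
Step 19: union(11, 12) -> already same set; set of 11 now {0, 1, 4, 5, 6, 7, 8, 10, 11, 12, 14}
Step 20: union(0, 9) -> merged; set of 0 now {0, 1, 4, 5, 6, 7, 8, 9, 10, 11, 12, 14}
Step 21: find(14) -> no change; set of 14 is {0, 1, 4, 5, 6, 7, 8, 9, 10, 11, 12, 14}
Set of 1: {0, 1, 4, 5, 6, 7, 8, 9, 10, 11, 12, 14}; 13 is not a member.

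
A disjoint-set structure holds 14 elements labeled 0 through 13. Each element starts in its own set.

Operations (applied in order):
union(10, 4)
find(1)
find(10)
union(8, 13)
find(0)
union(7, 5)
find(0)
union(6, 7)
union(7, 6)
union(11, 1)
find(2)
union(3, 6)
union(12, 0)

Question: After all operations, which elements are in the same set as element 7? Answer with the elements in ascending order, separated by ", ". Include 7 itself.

Step 1: union(10, 4) -> merged; set of 10 now {4, 10}
Step 2: find(1) -> no change; set of 1 is {1}
Step 3: find(10) -> no change; set of 10 is {4, 10}
Step 4: union(8, 13) -> merged; set of 8 now {8, 13}
Step 5: find(0) -> no change; set of 0 is {0}
Step 6: union(7, 5) -> merged; set of 7 now {5, 7}
Step 7: find(0) -> no change; set of 0 is {0}
Step 8: union(6, 7) -> merged; set of 6 now {5, 6, 7}
Step 9: union(7, 6) -> already same set; set of 7 now {5, 6, 7}
Step 10: union(11, 1) -> merged; set of 11 now {1, 11}
Step 11: find(2) -> no change; set of 2 is {2}
Step 12: union(3, 6) -> merged; set of 3 now {3, 5, 6, 7}
Step 13: union(12, 0) -> merged; set of 12 now {0, 12}
Component of 7: {3, 5, 6, 7}

Answer: 3, 5, 6, 7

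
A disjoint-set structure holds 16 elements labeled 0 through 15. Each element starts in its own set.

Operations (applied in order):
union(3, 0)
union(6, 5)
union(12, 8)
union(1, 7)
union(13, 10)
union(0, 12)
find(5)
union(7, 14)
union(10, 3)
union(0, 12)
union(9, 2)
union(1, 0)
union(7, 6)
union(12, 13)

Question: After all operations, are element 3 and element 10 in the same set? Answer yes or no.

Answer: yes

Derivation:
Step 1: union(3, 0) -> merged; set of 3 now {0, 3}
Step 2: union(6, 5) -> merged; set of 6 now {5, 6}
Step 3: union(12, 8) -> merged; set of 12 now {8, 12}
Step 4: union(1, 7) -> merged; set of 1 now {1, 7}
Step 5: union(13, 10) -> merged; set of 13 now {10, 13}
Step 6: union(0, 12) -> merged; set of 0 now {0, 3, 8, 12}
Step 7: find(5) -> no change; set of 5 is {5, 6}
Step 8: union(7, 14) -> merged; set of 7 now {1, 7, 14}
Step 9: union(10, 3) -> merged; set of 10 now {0, 3, 8, 10, 12, 13}
Step 10: union(0, 12) -> already same set; set of 0 now {0, 3, 8, 10, 12, 13}
Step 11: union(9, 2) -> merged; set of 9 now {2, 9}
Step 12: union(1, 0) -> merged; set of 1 now {0, 1, 3, 7, 8, 10, 12, 13, 14}
Step 13: union(7, 6) -> merged; set of 7 now {0, 1, 3, 5, 6, 7, 8, 10, 12, 13, 14}
Step 14: union(12, 13) -> already same set; set of 12 now {0, 1, 3, 5, 6, 7, 8, 10, 12, 13, 14}
Set of 3: {0, 1, 3, 5, 6, 7, 8, 10, 12, 13, 14}; 10 is a member.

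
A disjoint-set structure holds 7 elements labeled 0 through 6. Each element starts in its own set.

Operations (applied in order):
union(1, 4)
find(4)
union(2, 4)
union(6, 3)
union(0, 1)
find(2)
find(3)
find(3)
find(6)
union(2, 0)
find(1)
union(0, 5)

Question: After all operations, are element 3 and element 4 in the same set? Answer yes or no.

Answer: no

Derivation:
Step 1: union(1, 4) -> merged; set of 1 now {1, 4}
Step 2: find(4) -> no change; set of 4 is {1, 4}
Step 3: union(2, 4) -> merged; set of 2 now {1, 2, 4}
Step 4: union(6, 3) -> merged; set of 6 now {3, 6}
Step 5: union(0, 1) -> merged; set of 0 now {0, 1, 2, 4}
Step 6: find(2) -> no change; set of 2 is {0, 1, 2, 4}
Step 7: find(3) -> no change; set of 3 is {3, 6}
Step 8: find(3) -> no change; set of 3 is {3, 6}
Step 9: find(6) -> no change; set of 6 is {3, 6}
Step 10: union(2, 0) -> already same set; set of 2 now {0, 1, 2, 4}
Step 11: find(1) -> no change; set of 1 is {0, 1, 2, 4}
Step 12: union(0, 5) -> merged; set of 0 now {0, 1, 2, 4, 5}
Set of 3: {3, 6}; 4 is not a member.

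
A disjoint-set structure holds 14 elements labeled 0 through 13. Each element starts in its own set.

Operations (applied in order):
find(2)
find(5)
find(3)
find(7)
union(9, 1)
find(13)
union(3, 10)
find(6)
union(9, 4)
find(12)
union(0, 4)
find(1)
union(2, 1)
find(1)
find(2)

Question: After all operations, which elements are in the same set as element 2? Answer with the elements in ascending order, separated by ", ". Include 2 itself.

Step 1: find(2) -> no change; set of 2 is {2}
Step 2: find(5) -> no change; set of 5 is {5}
Step 3: find(3) -> no change; set of 3 is {3}
Step 4: find(7) -> no change; set of 7 is {7}
Step 5: union(9, 1) -> merged; set of 9 now {1, 9}
Step 6: find(13) -> no change; set of 13 is {13}
Step 7: union(3, 10) -> merged; set of 3 now {3, 10}
Step 8: find(6) -> no change; set of 6 is {6}
Step 9: union(9, 4) -> merged; set of 9 now {1, 4, 9}
Step 10: find(12) -> no change; set of 12 is {12}
Step 11: union(0, 4) -> merged; set of 0 now {0, 1, 4, 9}
Step 12: find(1) -> no change; set of 1 is {0, 1, 4, 9}
Step 13: union(2, 1) -> merged; set of 2 now {0, 1, 2, 4, 9}
Step 14: find(1) -> no change; set of 1 is {0, 1, 2, 4, 9}
Step 15: find(2) -> no change; set of 2 is {0, 1, 2, 4, 9}
Component of 2: {0, 1, 2, 4, 9}

Answer: 0, 1, 2, 4, 9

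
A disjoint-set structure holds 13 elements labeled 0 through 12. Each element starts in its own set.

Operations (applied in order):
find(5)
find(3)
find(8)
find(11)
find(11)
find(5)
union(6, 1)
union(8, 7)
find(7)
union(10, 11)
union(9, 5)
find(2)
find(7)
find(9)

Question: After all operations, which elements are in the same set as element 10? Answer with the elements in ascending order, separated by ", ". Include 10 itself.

Step 1: find(5) -> no change; set of 5 is {5}
Step 2: find(3) -> no change; set of 3 is {3}
Step 3: find(8) -> no change; set of 8 is {8}
Step 4: find(11) -> no change; set of 11 is {11}
Step 5: find(11) -> no change; set of 11 is {11}
Step 6: find(5) -> no change; set of 5 is {5}
Step 7: union(6, 1) -> merged; set of 6 now {1, 6}
Step 8: union(8, 7) -> merged; set of 8 now {7, 8}
Step 9: find(7) -> no change; set of 7 is {7, 8}
Step 10: union(10, 11) -> merged; set of 10 now {10, 11}
Step 11: union(9, 5) -> merged; set of 9 now {5, 9}
Step 12: find(2) -> no change; set of 2 is {2}
Step 13: find(7) -> no change; set of 7 is {7, 8}
Step 14: find(9) -> no change; set of 9 is {5, 9}
Component of 10: {10, 11}

Answer: 10, 11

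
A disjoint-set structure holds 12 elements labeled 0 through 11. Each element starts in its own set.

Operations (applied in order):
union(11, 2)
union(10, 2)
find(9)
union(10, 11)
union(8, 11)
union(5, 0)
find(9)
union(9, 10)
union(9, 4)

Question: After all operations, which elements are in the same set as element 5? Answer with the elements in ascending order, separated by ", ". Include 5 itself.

Answer: 0, 5

Derivation:
Step 1: union(11, 2) -> merged; set of 11 now {2, 11}
Step 2: union(10, 2) -> merged; set of 10 now {2, 10, 11}
Step 3: find(9) -> no change; set of 9 is {9}
Step 4: union(10, 11) -> already same set; set of 10 now {2, 10, 11}
Step 5: union(8, 11) -> merged; set of 8 now {2, 8, 10, 11}
Step 6: union(5, 0) -> merged; set of 5 now {0, 5}
Step 7: find(9) -> no change; set of 9 is {9}
Step 8: union(9, 10) -> merged; set of 9 now {2, 8, 9, 10, 11}
Step 9: union(9, 4) -> merged; set of 9 now {2, 4, 8, 9, 10, 11}
Component of 5: {0, 5}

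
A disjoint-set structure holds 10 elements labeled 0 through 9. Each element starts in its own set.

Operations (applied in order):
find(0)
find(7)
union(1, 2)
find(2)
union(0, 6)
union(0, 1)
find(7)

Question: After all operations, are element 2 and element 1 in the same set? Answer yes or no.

Step 1: find(0) -> no change; set of 0 is {0}
Step 2: find(7) -> no change; set of 7 is {7}
Step 3: union(1, 2) -> merged; set of 1 now {1, 2}
Step 4: find(2) -> no change; set of 2 is {1, 2}
Step 5: union(0, 6) -> merged; set of 0 now {0, 6}
Step 6: union(0, 1) -> merged; set of 0 now {0, 1, 2, 6}
Step 7: find(7) -> no change; set of 7 is {7}
Set of 2: {0, 1, 2, 6}; 1 is a member.

Answer: yes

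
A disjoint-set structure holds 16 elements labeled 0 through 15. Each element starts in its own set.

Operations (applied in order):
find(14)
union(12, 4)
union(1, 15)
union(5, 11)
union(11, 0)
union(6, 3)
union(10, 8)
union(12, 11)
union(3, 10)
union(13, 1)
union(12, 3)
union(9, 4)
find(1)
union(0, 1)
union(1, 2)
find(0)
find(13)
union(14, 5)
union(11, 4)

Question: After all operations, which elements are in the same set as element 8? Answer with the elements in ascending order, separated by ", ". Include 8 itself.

Answer: 0, 1, 2, 3, 4, 5, 6, 8, 9, 10, 11, 12, 13, 14, 15

Derivation:
Step 1: find(14) -> no change; set of 14 is {14}
Step 2: union(12, 4) -> merged; set of 12 now {4, 12}
Step 3: union(1, 15) -> merged; set of 1 now {1, 15}
Step 4: union(5, 11) -> merged; set of 5 now {5, 11}
Step 5: union(11, 0) -> merged; set of 11 now {0, 5, 11}
Step 6: union(6, 3) -> merged; set of 6 now {3, 6}
Step 7: union(10, 8) -> merged; set of 10 now {8, 10}
Step 8: union(12, 11) -> merged; set of 12 now {0, 4, 5, 11, 12}
Step 9: union(3, 10) -> merged; set of 3 now {3, 6, 8, 10}
Step 10: union(13, 1) -> merged; set of 13 now {1, 13, 15}
Step 11: union(12, 3) -> merged; set of 12 now {0, 3, 4, 5, 6, 8, 10, 11, 12}
Step 12: union(9, 4) -> merged; set of 9 now {0, 3, 4, 5, 6, 8, 9, 10, 11, 12}
Step 13: find(1) -> no change; set of 1 is {1, 13, 15}
Step 14: union(0, 1) -> merged; set of 0 now {0, 1, 3, 4, 5, 6, 8, 9, 10, 11, 12, 13, 15}
Step 15: union(1, 2) -> merged; set of 1 now {0, 1, 2, 3, 4, 5, 6, 8, 9, 10, 11, 12, 13, 15}
Step 16: find(0) -> no change; set of 0 is {0, 1, 2, 3, 4, 5, 6, 8, 9, 10, 11, 12, 13, 15}
Step 17: find(13) -> no change; set of 13 is {0, 1, 2, 3, 4, 5, 6, 8, 9, 10, 11, 12, 13, 15}
Step 18: union(14, 5) -> merged; set of 14 now {0, 1, 2, 3, 4, 5, 6, 8, 9, 10, 11, 12, 13, 14, 15}
Step 19: union(11, 4) -> already same set; set of 11 now {0, 1, 2, 3, 4, 5, 6, 8, 9, 10, 11, 12, 13, 14, 15}
Component of 8: {0, 1, 2, 3, 4, 5, 6, 8, 9, 10, 11, 12, 13, 14, 15}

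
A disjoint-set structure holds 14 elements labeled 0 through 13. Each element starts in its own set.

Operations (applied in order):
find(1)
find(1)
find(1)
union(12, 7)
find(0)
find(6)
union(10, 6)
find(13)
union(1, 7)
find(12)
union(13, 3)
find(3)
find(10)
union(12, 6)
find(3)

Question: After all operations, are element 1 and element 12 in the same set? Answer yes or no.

Answer: yes

Derivation:
Step 1: find(1) -> no change; set of 1 is {1}
Step 2: find(1) -> no change; set of 1 is {1}
Step 3: find(1) -> no change; set of 1 is {1}
Step 4: union(12, 7) -> merged; set of 12 now {7, 12}
Step 5: find(0) -> no change; set of 0 is {0}
Step 6: find(6) -> no change; set of 6 is {6}
Step 7: union(10, 6) -> merged; set of 10 now {6, 10}
Step 8: find(13) -> no change; set of 13 is {13}
Step 9: union(1, 7) -> merged; set of 1 now {1, 7, 12}
Step 10: find(12) -> no change; set of 12 is {1, 7, 12}
Step 11: union(13, 3) -> merged; set of 13 now {3, 13}
Step 12: find(3) -> no change; set of 3 is {3, 13}
Step 13: find(10) -> no change; set of 10 is {6, 10}
Step 14: union(12, 6) -> merged; set of 12 now {1, 6, 7, 10, 12}
Step 15: find(3) -> no change; set of 3 is {3, 13}
Set of 1: {1, 6, 7, 10, 12}; 12 is a member.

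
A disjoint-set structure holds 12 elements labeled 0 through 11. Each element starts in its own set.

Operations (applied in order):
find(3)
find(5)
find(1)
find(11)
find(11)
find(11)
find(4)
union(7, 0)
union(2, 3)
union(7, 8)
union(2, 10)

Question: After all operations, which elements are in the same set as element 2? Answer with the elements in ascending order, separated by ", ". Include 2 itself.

Step 1: find(3) -> no change; set of 3 is {3}
Step 2: find(5) -> no change; set of 5 is {5}
Step 3: find(1) -> no change; set of 1 is {1}
Step 4: find(11) -> no change; set of 11 is {11}
Step 5: find(11) -> no change; set of 11 is {11}
Step 6: find(11) -> no change; set of 11 is {11}
Step 7: find(4) -> no change; set of 4 is {4}
Step 8: union(7, 0) -> merged; set of 7 now {0, 7}
Step 9: union(2, 3) -> merged; set of 2 now {2, 3}
Step 10: union(7, 8) -> merged; set of 7 now {0, 7, 8}
Step 11: union(2, 10) -> merged; set of 2 now {2, 3, 10}
Component of 2: {2, 3, 10}

Answer: 2, 3, 10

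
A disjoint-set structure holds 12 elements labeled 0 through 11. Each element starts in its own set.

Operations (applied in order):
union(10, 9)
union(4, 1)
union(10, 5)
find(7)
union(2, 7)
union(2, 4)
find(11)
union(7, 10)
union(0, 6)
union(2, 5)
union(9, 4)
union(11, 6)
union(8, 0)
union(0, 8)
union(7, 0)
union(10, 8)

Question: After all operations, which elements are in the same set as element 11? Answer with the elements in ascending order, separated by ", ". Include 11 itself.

Answer: 0, 1, 2, 4, 5, 6, 7, 8, 9, 10, 11

Derivation:
Step 1: union(10, 9) -> merged; set of 10 now {9, 10}
Step 2: union(4, 1) -> merged; set of 4 now {1, 4}
Step 3: union(10, 5) -> merged; set of 10 now {5, 9, 10}
Step 4: find(7) -> no change; set of 7 is {7}
Step 5: union(2, 7) -> merged; set of 2 now {2, 7}
Step 6: union(2, 4) -> merged; set of 2 now {1, 2, 4, 7}
Step 7: find(11) -> no change; set of 11 is {11}
Step 8: union(7, 10) -> merged; set of 7 now {1, 2, 4, 5, 7, 9, 10}
Step 9: union(0, 6) -> merged; set of 0 now {0, 6}
Step 10: union(2, 5) -> already same set; set of 2 now {1, 2, 4, 5, 7, 9, 10}
Step 11: union(9, 4) -> already same set; set of 9 now {1, 2, 4, 5, 7, 9, 10}
Step 12: union(11, 6) -> merged; set of 11 now {0, 6, 11}
Step 13: union(8, 0) -> merged; set of 8 now {0, 6, 8, 11}
Step 14: union(0, 8) -> already same set; set of 0 now {0, 6, 8, 11}
Step 15: union(7, 0) -> merged; set of 7 now {0, 1, 2, 4, 5, 6, 7, 8, 9, 10, 11}
Step 16: union(10, 8) -> already same set; set of 10 now {0, 1, 2, 4, 5, 6, 7, 8, 9, 10, 11}
Component of 11: {0, 1, 2, 4, 5, 6, 7, 8, 9, 10, 11}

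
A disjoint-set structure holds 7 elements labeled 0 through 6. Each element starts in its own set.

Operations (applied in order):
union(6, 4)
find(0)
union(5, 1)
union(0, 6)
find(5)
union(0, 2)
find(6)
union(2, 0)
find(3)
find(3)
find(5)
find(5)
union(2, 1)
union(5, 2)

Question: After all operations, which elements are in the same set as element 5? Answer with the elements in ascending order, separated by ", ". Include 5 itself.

Answer: 0, 1, 2, 4, 5, 6

Derivation:
Step 1: union(6, 4) -> merged; set of 6 now {4, 6}
Step 2: find(0) -> no change; set of 0 is {0}
Step 3: union(5, 1) -> merged; set of 5 now {1, 5}
Step 4: union(0, 6) -> merged; set of 0 now {0, 4, 6}
Step 5: find(5) -> no change; set of 5 is {1, 5}
Step 6: union(0, 2) -> merged; set of 0 now {0, 2, 4, 6}
Step 7: find(6) -> no change; set of 6 is {0, 2, 4, 6}
Step 8: union(2, 0) -> already same set; set of 2 now {0, 2, 4, 6}
Step 9: find(3) -> no change; set of 3 is {3}
Step 10: find(3) -> no change; set of 3 is {3}
Step 11: find(5) -> no change; set of 5 is {1, 5}
Step 12: find(5) -> no change; set of 5 is {1, 5}
Step 13: union(2, 1) -> merged; set of 2 now {0, 1, 2, 4, 5, 6}
Step 14: union(5, 2) -> already same set; set of 5 now {0, 1, 2, 4, 5, 6}
Component of 5: {0, 1, 2, 4, 5, 6}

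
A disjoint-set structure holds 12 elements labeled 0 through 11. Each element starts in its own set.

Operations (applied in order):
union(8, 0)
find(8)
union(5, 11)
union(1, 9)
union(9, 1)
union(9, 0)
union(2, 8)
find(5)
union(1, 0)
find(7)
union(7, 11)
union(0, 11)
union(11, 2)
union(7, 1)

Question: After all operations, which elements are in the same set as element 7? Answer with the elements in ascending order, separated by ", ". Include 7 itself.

Answer: 0, 1, 2, 5, 7, 8, 9, 11

Derivation:
Step 1: union(8, 0) -> merged; set of 8 now {0, 8}
Step 2: find(8) -> no change; set of 8 is {0, 8}
Step 3: union(5, 11) -> merged; set of 5 now {5, 11}
Step 4: union(1, 9) -> merged; set of 1 now {1, 9}
Step 5: union(9, 1) -> already same set; set of 9 now {1, 9}
Step 6: union(9, 0) -> merged; set of 9 now {0, 1, 8, 9}
Step 7: union(2, 8) -> merged; set of 2 now {0, 1, 2, 8, 9}
Step 8: find(5) -> no change; set of 5 is {5, 11}
Step 9: union(1, 0) -> already same set; set of 1 now {0, 1, 2, 8, 9}
Step 10: find(7) -> no change; set of 7 is {7}
Step 11: union(7, 11) -> merged; set of 7 now {5, 7, 11}
Step 12: union(0, 11) -> merged; set of 0 now {0, 1, 2, 5, 7, 8, 9, 11}
Step 13: union(11, 2) -> already same set; set of 11 now {0, 1, 2, 5, 7, 8, 9, 11}
Step 14: union(7, 1) -> already same set; set of 7 now {0, 1, 2, 5, 7, 8, 9, 11}
Component of 7: {0, 1, 2, 5, 7, 8, 9, 11}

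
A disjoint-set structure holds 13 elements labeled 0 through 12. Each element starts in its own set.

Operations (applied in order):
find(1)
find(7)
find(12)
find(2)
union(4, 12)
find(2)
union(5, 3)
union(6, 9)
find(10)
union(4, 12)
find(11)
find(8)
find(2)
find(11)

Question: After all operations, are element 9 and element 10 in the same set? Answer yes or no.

Step 1: find(1) -> no change; set of 1 is {1}
Step 2: find(7) -> no change; set of 7 is {7}
Step 3: find(12) -> no change; set of 12 is {12}
Step 4: find(2) -> no change; set of 2 is {2}
Step 5: union(4, 12) -> merged; set of 4 now {4, 12}
Step 6: find(2) -> no change; set of 2 is {2}
Step 7: union(5, 3) -> merged; set of 5 now {3, 5}
Step 8: union(6, 9) -> merged; set of 6 now {6, 9}
Step 9: find(10) -> no change; set of 10 is {10}
Step 10: union(4, 12) -> already same set; set of 4 now {4, 12}
Step 11: find(11) -> no change; set of 11 is {11}
Step 12: find(8) -> no change; set of 8 is {8}
Step 13: find(2) -> no change; set of 2 is {2}
Step 14: find(11) -> no change; set of 11 is {11}
Set of 9: {6, 9}; 10 is not a member.

Answer: no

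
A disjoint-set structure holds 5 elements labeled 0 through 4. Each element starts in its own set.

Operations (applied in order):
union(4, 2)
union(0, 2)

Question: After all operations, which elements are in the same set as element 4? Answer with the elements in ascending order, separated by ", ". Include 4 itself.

Answer: 0, 2, 4

Derivation:
Step 1: union(4, 2) -> merged; set of 4 now {2, 4}
Step 2: union(0, 2) -> merged; set of 0 now {0, 2, 4}
Component of 4: {0, 2, 4}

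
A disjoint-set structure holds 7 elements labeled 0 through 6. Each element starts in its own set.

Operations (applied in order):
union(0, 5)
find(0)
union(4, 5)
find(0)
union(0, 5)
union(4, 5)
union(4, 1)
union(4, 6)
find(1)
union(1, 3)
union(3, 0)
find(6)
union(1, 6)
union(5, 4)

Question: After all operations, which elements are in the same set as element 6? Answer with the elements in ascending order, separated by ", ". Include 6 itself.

Step 1: union(0, 5) -> merged; set of 0 now {0, 5}
Step 2: find(0) -> no change; set of 0 is {0, 5}
Step 3: union(4, 5) -> merged; set of 4 now {0, 4, 5}
Step 4: find(0) -> no change; set of 0 is {0, 4, 5}
Step 5: union(0, 5) -> already same set; set of 0 now {0, 4, 5}
Step 6: union(4, 5) -> already same set; set of 4 now {0, 4, 5}
Step 7: union(4, 1) -> merged; set of 4 now {0, 1, 4, 5}
Step 8: union(4, 6) -> merged; set of 4 now {0, 1, 4, 5, 6}
Step 9: find(1) -> no change; set of 1 is {0, 1, 4, 5, 6}
Step 10: union(1, 3) -> merged; set of 1 now {0, 1, 3, 4, 5, 6}
Step 11: union(3, 0) -> already same set; set of 3 now {0, 1, 3, 4, 5, 6}
Step 12: find(6) -> no change; set of 6 is {0, 1, 3, 4, 5, 6}
Step 13: union(1, 6) -> already same set; set of 1 now {0, 1, 3, 4, 5, 6}
Step 14: union(5, 4) -> already same set; set of 5 now {0, 1, 3, 4, 5, 6}
Component of 6: {0, 1, 3, 4, 5, 6}

Answer: 0, 1, 3, 4, 5, 6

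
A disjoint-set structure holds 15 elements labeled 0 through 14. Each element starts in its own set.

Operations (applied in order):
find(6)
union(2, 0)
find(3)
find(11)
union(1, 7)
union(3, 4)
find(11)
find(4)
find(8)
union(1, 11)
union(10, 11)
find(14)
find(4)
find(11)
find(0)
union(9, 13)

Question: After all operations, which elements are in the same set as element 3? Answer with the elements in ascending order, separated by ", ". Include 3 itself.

Answer: 3, 4

Derivation:
Step 1: find(6) -> no change; set of 6 is {6}
Step 2: union(2, 0) -> merged; set of 2 now {0, 2}
Step 3: find(3) -> no change; set of 3 is {3}
Step 4: find(11) -> no change; set of 11 is {11}
Step 5: union(1, 7) -> merged; set of 1 now {1, 7}
Step 6: union(3, 4) -> merged; set of 3 now {3, 4}
Step 7: find(11) -> no change; set of 11 is {11}
Step 8: find(4) -> no change; set of 4 is {3, 4}
Step 9: find(8) -> no change; set of 8 is {8}
Step 10: union(1, 11) -> merged; set of 1 now {1, 7, 11}
Step 11: union(10, 11) -> merged; set of 10 now {1, 7, 10, 11}
Step 12: find(14) -> no change; set of 14 is {14}
Step 13: find(4) -> no change; set of 4 is {3, 4}
Step 14: find(11) -> no change; set of 11 is {1, 7, 10, 11}
Step 15: find(0) -> no change; set of 0 is {0, 2}
Step 16: union(9, 13) -> merged; set of 9 now {9, 13}
Component of 3: {3, 4}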